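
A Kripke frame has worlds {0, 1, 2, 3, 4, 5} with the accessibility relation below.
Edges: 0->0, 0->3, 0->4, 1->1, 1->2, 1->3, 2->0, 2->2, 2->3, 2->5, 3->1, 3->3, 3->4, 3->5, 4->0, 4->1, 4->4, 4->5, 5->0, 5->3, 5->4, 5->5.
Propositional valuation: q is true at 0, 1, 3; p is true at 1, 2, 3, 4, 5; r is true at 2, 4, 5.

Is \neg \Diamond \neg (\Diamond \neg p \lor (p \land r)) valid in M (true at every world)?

No

Let φ = \neg \Diamond \neg (\Diamond \neg p \lor (p \land r)). Evaluate φ at each world:
  0 (successors {0, 3, 4}): φ is false.
  1 (successors {1, 2, 3}): φ is false.
  2 (successors {0, 2, 3, 5}): φ is false.
  3 (successors {1, 3, 4, 5}): φ is false.
  4 (successors {0, 1, 4, 5}): φ is false.
  5 (successors {0, 3, 4, 5}): φ is false.
Detail at 0 (counterexample):
  At 0: \Diamond \neg (\Diamond \neg p \lor (p \land r)) is true, so \neg \Diamond \neg (\Diamond \neg p \lor (p \land r)) is false.
    At 0: \Diamond \neg (\Diamond \neg p \lor (p \land r)) requires \neg (\Diamond \neg p \lor (p \land r)) at some successor in {0, 3, 4}.
      \neg (\Diamond \neg p \lor (p \land r)) holds at 3, so \Diamond \neg (\Diamond \neg p \lor (p \land r)) is true at 0.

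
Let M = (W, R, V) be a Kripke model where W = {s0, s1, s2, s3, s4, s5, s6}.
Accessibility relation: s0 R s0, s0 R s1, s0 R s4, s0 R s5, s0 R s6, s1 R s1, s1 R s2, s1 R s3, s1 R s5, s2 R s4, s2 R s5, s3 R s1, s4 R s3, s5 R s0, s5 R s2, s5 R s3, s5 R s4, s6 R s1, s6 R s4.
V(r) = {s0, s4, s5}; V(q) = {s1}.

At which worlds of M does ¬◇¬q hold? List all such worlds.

Let φ = ¬◇¬q. Evaluate φ at each world:
  s0 (successors {s0, s1, s4, s5, s6}): φ is false.
  s1 (successors {s1, s2, s3, s5}): φ is false.
  s2 (successors {s4, s5}): φ is false.
  s3 (successors {s1}): φ is true.
  s4 (successors {s3}): φ is false.
  s5 (successors {s0, s2, s3, s4}): φ is false.
  s6 (successors {s1, s4}): φ is false.
For instance, at s1:
  At s1: ◇¬q is true, so ¬◇¬q is false.
    At s1: ◇¬q requires ¬q at some successor in {s1, s2, s3, s5}.
      ¬q holds at s2, so ◇¬q is true at s1.
Satisfying worlds: {s3}

s3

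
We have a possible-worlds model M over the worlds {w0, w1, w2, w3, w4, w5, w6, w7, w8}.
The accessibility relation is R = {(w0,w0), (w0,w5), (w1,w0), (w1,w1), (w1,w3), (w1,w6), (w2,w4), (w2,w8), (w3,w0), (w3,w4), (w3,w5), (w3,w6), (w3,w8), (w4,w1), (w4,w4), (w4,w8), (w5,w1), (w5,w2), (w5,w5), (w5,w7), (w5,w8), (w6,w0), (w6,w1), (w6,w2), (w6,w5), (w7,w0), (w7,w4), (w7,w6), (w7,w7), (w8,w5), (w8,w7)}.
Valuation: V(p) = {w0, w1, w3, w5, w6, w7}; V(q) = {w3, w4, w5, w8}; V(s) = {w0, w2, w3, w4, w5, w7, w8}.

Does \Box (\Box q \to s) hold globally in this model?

Yes

Recall that \Box ψ holds at a world iff ψ holds at every accessible world, and \Diamond ψ holds iff ψ holds at some accessible world.
Let φ = \Box (\Box q \to s). Evaluate φ at each world:
  w0 (successors {w0, w5}): φ is true.
  w1 (successors {w0, w1, w3, w6}): φ is true.
  w2 (successors {w4, w8}): φ is true.
  w3 (successors {w0, w4, w5, w6, w8}): φ is true.
  w4 (successors {w1, w4, w8}): φ is true.
  w5 (successors {w1, w2, w5, w7, w8}): φ is true.
  w6 (successors {w0, w1, w2, w5}): φ is true.
  w7 (successors {w0, w4, w6, w7}): φ is true.
  w8 (successors {w5, w7}): φ is true.
For instance, at w0:
  At w0: \Box (\Box q \to s) requires \Box q \to s at every successor {w0, w5}.
      At w0: \Box q is false, s is true, so \Box q \to s is true.
      At w5: \Box q is false, s is true, so \Box q \to s is true.
  So \Box (\Box q \to s) is true at w0.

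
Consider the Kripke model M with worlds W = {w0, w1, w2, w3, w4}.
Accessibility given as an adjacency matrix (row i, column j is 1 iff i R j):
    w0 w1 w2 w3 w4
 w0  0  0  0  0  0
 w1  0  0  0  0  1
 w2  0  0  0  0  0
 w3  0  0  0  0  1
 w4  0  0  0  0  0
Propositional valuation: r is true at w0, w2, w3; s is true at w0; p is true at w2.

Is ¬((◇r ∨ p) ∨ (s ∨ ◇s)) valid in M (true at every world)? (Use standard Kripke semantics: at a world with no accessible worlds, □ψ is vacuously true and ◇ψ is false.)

Let φ = ¬((◇r ∨ p) ∨ (s ∨ ◇s)). Evaluate φ at each world:
  w0 (successors ∅): φ is false.
  w1 (successors {w4}): φ is true.
  w2 (successors ∅): φ is false.
  w3 (successors {w4}): φ is true.
  w4 (successors ∅): φ is true.
Detail at w0 (counterexample):
  At w0: (◇r ∨ p) ∨ (s ∨ ◇s) is true, so ¬((◇r ∨ p) ∨ (s ∨ ◇s)) is false.
    At w0: ◇r ∨ p is false, s ∨ ◇s is true, so (◇r ∨ p) ∨ (s ∨ ◇s) is true.
      At w0: ◇r is false, p is false, so ◇r ∨ p is false.
      At w0: s is true, ◇s is false, so s ∨ ◇s is true.

No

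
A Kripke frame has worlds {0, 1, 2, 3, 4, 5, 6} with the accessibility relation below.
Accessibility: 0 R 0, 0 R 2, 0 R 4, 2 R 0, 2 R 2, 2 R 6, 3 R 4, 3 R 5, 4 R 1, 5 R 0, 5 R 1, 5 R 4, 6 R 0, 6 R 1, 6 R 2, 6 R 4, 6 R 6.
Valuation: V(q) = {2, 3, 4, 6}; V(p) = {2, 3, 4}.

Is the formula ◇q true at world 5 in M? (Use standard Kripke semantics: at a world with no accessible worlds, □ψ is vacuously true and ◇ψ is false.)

At 5: ◇q requires q at some successor in {0, 1, 4}.
  q holds at 4, so ◇q is true at 5.

Yes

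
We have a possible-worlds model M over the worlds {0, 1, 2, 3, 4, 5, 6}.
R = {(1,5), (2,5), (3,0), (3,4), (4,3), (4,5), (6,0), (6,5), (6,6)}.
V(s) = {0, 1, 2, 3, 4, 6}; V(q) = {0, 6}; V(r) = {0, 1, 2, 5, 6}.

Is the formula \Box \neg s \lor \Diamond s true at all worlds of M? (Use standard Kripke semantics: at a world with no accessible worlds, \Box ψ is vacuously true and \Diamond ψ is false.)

Yes

Let φ = \Box \neg s \lor \Diamond s. Evaluate φ at each world:
  0 (successors ∅): φ is true.
  1 (successors {5}): φ is true.
  2 (successors {5}): φ is true.
  3 (successors {0, 4}): φ is true.
  4 (successors {3, 5}): φ is true.
  5 (successors ∅): φ is true.
  6 (successors {0, 5, 6}): φ is true.
For instance, at 4:
  At 4: \Box \neg s is false, \Diamond s is true, so \Box \neg s \lor \Diamond s is true.
    At 4: \Box \neg s requires \neg s at every successor {3, 5}.
      \neg s fails at 3, so \Box \neg s is false at 4.
    At 4: \Diamond s requires s at some successor in {3, 5}.
      s holds at 3, so \Diamond s is true at 4.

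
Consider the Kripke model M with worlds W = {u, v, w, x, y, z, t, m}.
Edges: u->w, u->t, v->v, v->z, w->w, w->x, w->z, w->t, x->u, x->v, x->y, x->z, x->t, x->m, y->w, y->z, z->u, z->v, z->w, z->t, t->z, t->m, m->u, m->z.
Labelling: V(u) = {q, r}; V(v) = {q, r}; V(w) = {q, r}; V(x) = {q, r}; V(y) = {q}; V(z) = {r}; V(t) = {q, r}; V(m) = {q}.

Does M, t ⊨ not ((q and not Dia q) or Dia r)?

No

Recall that Dia ψ holds at a world iff ψ holds at some accessible world.
At t: (q and not Dia q) or Dia r is true, so not ((q and not Dia q) or Dia r) is false.
  At t: q and not Dia q is false, Dia r is true, so (q and not Dia q) or Dia r is true.
    At t: q is true, not Dia q is false, so q and not Dia q is false.
      At t: Dia q is true, so not Dia q is false.
    At t: Dia r requires r at some successor in {z, m}.
      r holds at z, so Dia r is true at t.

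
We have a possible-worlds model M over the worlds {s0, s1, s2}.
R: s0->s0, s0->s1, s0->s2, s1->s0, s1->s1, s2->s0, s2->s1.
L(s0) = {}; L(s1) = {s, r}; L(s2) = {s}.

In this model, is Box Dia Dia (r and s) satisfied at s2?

Recall that Box ψ holds at a world iff ψ holds at every accessible world, and Dia ψ holds iff ψ holds at some accessible world.
At s2: Box Dia Dia (r and s) requires Dia Dia (r and s) at every successor {s0, s1}.
    At s0: Dia Dia (r and s) requires Dia (r and s) at some successor in {s0, s1, s2}.
      Dia (r and s) holds at s0, so Dia Dia (r and s) is true at s0.
    At s1: Dia Dia (r and s) requires Dia (r and s) at some successor in {s0, s1}.
      Dia (r and s) holds at s0, so Dia Dia (r and s) is true at s1.
So Box Dia Dia (r and s) is true at s2.

Yes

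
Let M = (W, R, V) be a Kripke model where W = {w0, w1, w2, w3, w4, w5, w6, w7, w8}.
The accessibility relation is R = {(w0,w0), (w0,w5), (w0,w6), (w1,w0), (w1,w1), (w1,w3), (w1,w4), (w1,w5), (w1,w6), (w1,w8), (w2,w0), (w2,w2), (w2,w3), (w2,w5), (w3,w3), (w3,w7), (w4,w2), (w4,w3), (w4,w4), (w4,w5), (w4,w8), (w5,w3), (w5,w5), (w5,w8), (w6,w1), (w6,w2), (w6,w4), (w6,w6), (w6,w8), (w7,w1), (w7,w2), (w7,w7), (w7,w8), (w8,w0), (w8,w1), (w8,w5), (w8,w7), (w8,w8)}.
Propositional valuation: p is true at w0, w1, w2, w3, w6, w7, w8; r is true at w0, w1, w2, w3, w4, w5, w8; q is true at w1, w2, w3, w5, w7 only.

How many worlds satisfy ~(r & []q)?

Recall that []ψ holds at a world iff ψ holds at every accessible world, and <>ψ holds iff ψ holds at some accessible world.
Let φ = ~(r & []q). Evaluate φ at each world:
  w0 (successors {w0, w5, w6}): φ is true.
  w1 (successors {w0, w1, w3, w4, w5, w6, w8}): φ is true.
  w2 (successors {w0, w2, w3, w5}): φ is true.
  w3 (successors {w3, w7}): φ is false.
  w4 (successors {w2, w3, w4, w5, w8}): φ is true.
  w5 (successors {w3, w5, w8}): φ is true.
  w6 (successors {w1, w2, w4, w6, w8}): φ is true.
  w7 (successors {w1, w2, w7, w8}): φ is true.
  w8 (successors {w0, w1, w5, w7, w8}): φ is true.
For instance, at w3:
  At w3: r & []q is true, so ~(r & []q) is false.
    At w3: r is true, []q is true, so r & []q is true.
      At w3: []q requires q at every successor {w3, w7}.
        At w3: q is true.
        At w7: q is true.
      So []q is true at w3.
Satisfying worlds: {w0, w1, w2, w4, w5, w6, w7, w8}

8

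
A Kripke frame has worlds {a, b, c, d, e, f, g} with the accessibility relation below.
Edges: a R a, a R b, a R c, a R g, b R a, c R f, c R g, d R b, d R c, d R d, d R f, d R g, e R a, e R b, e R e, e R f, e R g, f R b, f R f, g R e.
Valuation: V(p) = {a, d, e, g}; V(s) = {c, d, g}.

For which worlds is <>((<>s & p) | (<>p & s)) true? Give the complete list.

a, b, c, d, e, g

Let φ = <>((<>s & p) | (<>p & s)). Evaluate φ at each world:
  a (successors {a, b, c, g}): φ is true.
  b (successors {a}): φ is true.
  c (successors {f, g}): φ is true.
  d (successors {b, c, d, f, g}): φ is true.
  e (successors {a, b, e, f, g}): φ is true.
  f (successors {b, f}): φ is false.
  g (successors {e}): φ is true.
For instance, at f:
  At f: <>((<>s & p) | (<>p & s)) requires (<>s & p) | (<>p & s) at some successor in {b, f}.
    At b: (<>s & p) | (<>p & s) is false.
    At f: (<>s & p) | (<>p & s) is false.
  So <>((<>s & p) | (<>p & s)) is false at f.
Satisfying worlds: {a, b, c, d, e, g}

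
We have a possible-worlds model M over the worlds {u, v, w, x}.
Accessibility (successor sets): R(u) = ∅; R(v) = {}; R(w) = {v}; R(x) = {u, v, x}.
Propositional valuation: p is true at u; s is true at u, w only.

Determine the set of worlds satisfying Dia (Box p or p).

w, x

Recall that Box ψ holds at a world iff ψ holds at every accessible world, and Dia ψ holds iff ψ holds at some accessible world.
Let φ = Dia (Box p or p). Evaluate φ at each world:
  u (successors ∅): φ is false.
  v (successors ∅): φ is false.
  w (successors {v}): φ is true.
  x (successors {u, v, x}): φ is true.
For instance, at x:
  At x: Dia (Box p or p) requires Box p or p at some successor in {u, v, x}.
    Box p or p holds at u, so Dia (Box p or p) is true at x.
      At u: Box p is true, p is true, so Box p or p is true.
Satisfying worlds: {w, x}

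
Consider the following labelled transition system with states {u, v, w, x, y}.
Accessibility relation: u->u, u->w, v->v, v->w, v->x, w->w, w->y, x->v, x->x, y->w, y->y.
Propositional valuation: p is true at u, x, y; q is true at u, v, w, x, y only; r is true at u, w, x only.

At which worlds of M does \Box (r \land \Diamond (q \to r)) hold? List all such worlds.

u

Recall that \Box ψ holds at a world iff ψ holds at every accessible world, and \Diamond ψ holds iff ψ holds at some accessible world.
Let φ = \Box (r \land \Diamond (q \to r)). Evaluate φ at each world:
  u (successors {u, w}): φ is true.
  v (successors {v, w, x}): φ is false.
  w (successors {w, y}): φ is false.
  x (successors {v, x}): φ is false.
  y (successors {w, y}): φ is false.
For instance, at y:
  At y: \Box (r \land \Diamond (q \to r)) requires r \land \Diamond (q \to r) at every successor {w, y}.
    r \land \Diamond (q \to r) fails at y, so \Box (r \land \Diamond (q \to r)) is false at y.
      At y: r is false, \Diamond (q \to r) is true, so r \land \Diamond (q \to r) is false.
Satisfying worlds: {u}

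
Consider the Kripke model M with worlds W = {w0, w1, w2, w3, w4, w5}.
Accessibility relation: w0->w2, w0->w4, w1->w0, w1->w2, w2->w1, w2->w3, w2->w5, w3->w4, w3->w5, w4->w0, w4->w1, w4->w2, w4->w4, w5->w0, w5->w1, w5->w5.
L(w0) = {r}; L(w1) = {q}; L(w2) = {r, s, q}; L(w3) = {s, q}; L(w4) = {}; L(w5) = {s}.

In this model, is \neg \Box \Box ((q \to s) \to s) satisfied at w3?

Yes

At w3: \Box \Box ((q \to s) \to s) is false, so \neg \Box \Box ((q \to s) \to s) is true.
  At w3: \Box \Box ((q \to s) \to s) requires \Box ((q \to s) \to s) at every successor {w4, w5}.
    \Box ((q \to s) \to s) fails at w4, so \Box \Box ((q \to s) \to s) is false at w3.
      At w4: \Box ((q \to s) \to s) requires (q \to s) \to s at every successor {w0, w1, w2, w4}.
        (q \to s) \to s fails at w0, so \Box ((q \to s) \to s) is false at w4.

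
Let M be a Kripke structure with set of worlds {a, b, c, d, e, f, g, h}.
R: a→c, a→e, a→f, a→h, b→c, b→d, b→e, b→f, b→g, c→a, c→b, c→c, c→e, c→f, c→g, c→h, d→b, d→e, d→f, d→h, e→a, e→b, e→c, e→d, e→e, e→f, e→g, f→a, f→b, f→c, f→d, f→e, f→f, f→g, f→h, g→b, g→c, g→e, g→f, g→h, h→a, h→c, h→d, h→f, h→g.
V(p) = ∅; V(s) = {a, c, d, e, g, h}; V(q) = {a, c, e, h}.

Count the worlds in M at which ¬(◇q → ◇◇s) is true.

Let φ = ¬(◇q → ◇◇s). Evaluate φ at each world:
  a (successors {c, e, f, h}): φ is false.
  b (successors {c, d, e, f, g}): φ is false.
  c (successors {a, b, c, e, f, g, h}): φ is false.
  d (successors {b, e, f, h}): φ is false.
  e (successors {a, b, c, d, e, f, g}): φ is false.
  f (successors {a, b, c, d, e, f, g, h}): φ is false.
  g (successors {b, c, e, f, h}): φ is false.
  h (successors {a, c, d, f, g}): φ is false.
For instance, at f:
  At f: ◇q → ◇◇s is true, so ¬(◇q → ◇◇s) is false.
    At f: ◇q is true, ◇◇s is true, so ◇q → ◇◇s is true.
      At f: ◇q requires q at some successor in {a, b, c, d, e, f, g, h}.
        q holds at a, so ◇q is true at f.
      At f: ◇◇s requires ◇s at some successor in {a, b, c, d, e, f, g, h}.
        ◇s holds at a, so ◇◇s is true at f.
Satisfying worlds: none.

0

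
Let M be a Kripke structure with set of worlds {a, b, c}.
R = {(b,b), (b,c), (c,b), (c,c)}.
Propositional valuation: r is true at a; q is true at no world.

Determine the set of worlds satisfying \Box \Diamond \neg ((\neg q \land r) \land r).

a, b, c

Recall that \Box ψ holds at a world iff ψ holds at every accessible world, and \Diamond ψ holds iff ψ holds at some accessible world.
Let φ = \Box \Diamond \neg ((\neg q \land r) \land r). Evaluate φ at each world:
  a (successors ∅): φ is true.
  b (successors {b, c}): φ is true.
  c (successors {b, c}): φ is true.
For instance, at b:
  At b: \Box \Diamond \neg ((\neg q \land r) \land r) requires \Diamond \neg ((\neg q \land r) \land r) at every successor {b, c}.
      At b: \Diamond \neg ((\neg q \land r) \land r) requires \neg ((\neg q \land r) \land r) at some successor in {b, c}.
        \neg ((\neg q \land r) \land r) holds at b, so \Diamond \neg ((\neg q \land r) \land r) is true at b.
      At c: \Diamond \neg ((\neg q \land r) \land r) requires \neg ((\neg q \land r) \land r) at some successor in {b, c}.
        \neg ((\neg q \land r) \land r) holds at b, so \Diamond \neg ((\neg q \land r) \land r) is true at c.
  So \Box \Diamond \neg ((\neg q \land r) \land r) is true at b.
Satisfying worlds: {a, b, c}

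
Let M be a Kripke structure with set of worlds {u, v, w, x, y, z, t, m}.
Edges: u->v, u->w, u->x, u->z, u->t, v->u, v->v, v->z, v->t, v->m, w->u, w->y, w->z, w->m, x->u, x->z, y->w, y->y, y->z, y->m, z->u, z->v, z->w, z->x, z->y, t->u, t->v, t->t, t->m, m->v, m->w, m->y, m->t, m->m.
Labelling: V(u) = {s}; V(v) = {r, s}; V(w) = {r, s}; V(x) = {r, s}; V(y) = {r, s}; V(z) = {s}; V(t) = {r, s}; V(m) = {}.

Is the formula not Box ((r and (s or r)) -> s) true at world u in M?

At u: Box ((r and (s or r)) -> s) is true, so not Box ((r and (s or r)) -> s) is false.
  At u: Box ((r and (s or r)) -> s) requires (r and (s or r)) -> s at every successor {v, w, x, z, t}.
    At v: (r and (s or r)) -> s is true.
    At w: (r and (s or r)) -> s is true.
    At x: (r and (s or r)) -> s is true.
    At z: (r and (s or r)) -> s is true.
    At t: (r and (s or r)) -> s is true.
  So Box ((r and (s or r)) -> s) is true at u.

No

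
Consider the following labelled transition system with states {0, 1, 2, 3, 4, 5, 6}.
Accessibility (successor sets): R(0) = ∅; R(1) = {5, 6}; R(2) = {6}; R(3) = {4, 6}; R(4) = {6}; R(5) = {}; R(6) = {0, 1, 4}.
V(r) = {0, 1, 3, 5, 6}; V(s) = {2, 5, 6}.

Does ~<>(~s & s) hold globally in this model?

Yes

Let φ = ~<>(~s & s). Evaluate φ at each world:
  0 (successors ∅): φ is true.
  1 (successors {5, 6}): φ is true.
  2 (successors {6}): φ is true.
  3 (successors {4, 6}): φ is true.
  4 (successors {6}): φ is true.
  5 (successors ∅): φ is true.
  6 (successors {0, 1, 4}): φ is true.
For instance, at 4:
  At 4: <>(~s & s) is false, so ~<>(~s & s) is true.
    At 4: <>(~s & s) requires ~s & s at some successor in {6}.
      At 6: ~s & s is false.
    So <>(~s & s) is false at 4.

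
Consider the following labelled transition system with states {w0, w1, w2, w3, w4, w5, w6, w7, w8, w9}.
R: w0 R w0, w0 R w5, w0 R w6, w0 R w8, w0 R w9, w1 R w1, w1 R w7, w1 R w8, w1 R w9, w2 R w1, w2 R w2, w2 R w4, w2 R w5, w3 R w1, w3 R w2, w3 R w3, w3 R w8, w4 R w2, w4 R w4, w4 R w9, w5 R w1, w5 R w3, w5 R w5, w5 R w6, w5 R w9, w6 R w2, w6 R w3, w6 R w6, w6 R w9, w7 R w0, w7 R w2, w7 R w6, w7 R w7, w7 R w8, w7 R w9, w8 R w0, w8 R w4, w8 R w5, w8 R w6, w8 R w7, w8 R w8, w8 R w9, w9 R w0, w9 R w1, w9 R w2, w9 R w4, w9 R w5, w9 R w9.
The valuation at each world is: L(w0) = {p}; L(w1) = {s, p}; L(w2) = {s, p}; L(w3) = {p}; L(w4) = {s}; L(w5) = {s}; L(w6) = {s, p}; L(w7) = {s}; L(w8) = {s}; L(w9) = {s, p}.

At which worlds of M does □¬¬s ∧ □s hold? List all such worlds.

w1, w2, w4

Let φ = □¬¬s ∧ □s. Evaluate φ at each world:
  w0 (successors {w0, w5, w6, w8, w9}): φ is false.
  w1 (successors {w1, w7, w8, w9}): φ is true.
  w2 (successors {w1, w2, w4, w5}): φ is true.
  w3 (successors {w1, w2, w3, w8}): φ is false.
  w4 (successors {w2, w4, w9}): φ is true.
  w5 (successors {w1, w3, w5, w6, w9}): φ is false.
  w6 (successors {w2, w3, w6, w9}): φ is false.
  w7 (successors {w0, w2, w6, w7, w8, w9}): φ is false.
  w8 (successors {w0, w4, w5, w6, w7, w8, w9}): φ is false.
  w9 (successors {w0, w1, w2, w4, w5, w9}): φ is false.
For instance, at w8:
  At w8: □¬¬s is false, □s is false, so □¬¬s ∧ □s is false.
    At w8: □¬¬s requires ¬¬s at every successor {w0, w4, w5, w6, w7, w8, w9}.
      ¬¬s fails at w0, so □¬¬s is false at w8.
    At w8: □s requires s at every successor {w0, w4, w5, w6, w7, w8, w9}.
      s fails at w0, so □s is false at w8.
Satisfying worlds: {w1, w2, w4}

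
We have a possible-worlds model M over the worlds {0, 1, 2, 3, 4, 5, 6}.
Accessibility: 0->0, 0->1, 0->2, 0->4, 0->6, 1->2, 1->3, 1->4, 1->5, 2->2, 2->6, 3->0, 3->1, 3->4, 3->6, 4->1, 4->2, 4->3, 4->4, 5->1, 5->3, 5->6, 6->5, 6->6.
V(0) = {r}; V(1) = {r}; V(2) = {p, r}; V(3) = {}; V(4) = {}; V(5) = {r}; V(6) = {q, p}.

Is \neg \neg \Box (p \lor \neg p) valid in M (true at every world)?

Yes

Let φ = \neg \neg \Box (p \lor \neg p). Evaluate φ at each world:
  0 (successors {0, 1, 2, 4, 6}): φ is true.
  1 (successors {2, 3, 4, 5}): φ is true.
  2 (successors {2, 6}): φ is true.
  3 (successors {0, 1, 4, 6}): φ is true.
  4 (successors {1, 2, 3, 4}): φ is true.
  5 (successors {1, 3, 6}): φ is true.
  6 (successors {5, 6}): φ is true.
For instance, at 2:
  At 2: \neg \Box (p \lor \neg p) is false, so \neg \neg \Box (p \lor \neg p) is true.
    At 2: \Box (p \lor \neg p) is true, so \neg \Box (p \lor \neg p) is false.
      At 2: \Box (p \lor \neg p) requires p \lor \neg p at every successor {2, 6}.
        At 2: p \lor \neg p is true.
        At 6: p \lor \neg p is true.
      So \Box (p \lor \neg p) is true at 2.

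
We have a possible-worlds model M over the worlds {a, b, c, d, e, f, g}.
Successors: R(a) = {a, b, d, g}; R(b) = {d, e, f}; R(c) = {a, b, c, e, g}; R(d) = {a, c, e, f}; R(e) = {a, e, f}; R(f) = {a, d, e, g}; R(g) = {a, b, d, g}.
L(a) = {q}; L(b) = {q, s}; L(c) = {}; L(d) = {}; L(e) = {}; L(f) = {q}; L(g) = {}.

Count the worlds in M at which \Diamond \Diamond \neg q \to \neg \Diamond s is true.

4

Let φ = \Diamond \Diamond \neg q \to \neg \Diamond s. Evaluate φ at each world:
  a (successors {a, b, d, g}): φ is false.
  b (successors {d, e, f}): φ is true.
  c (successors {a, b, c, e, g}): φ is false.
  d (successors {a, c, e, f}): φ is true.
  e (successors {a, e, f}): φ is true.
  f (successors {a, d, e, g}): φ is true.
  g (successors {a, b, d, g}): φ is false.
For instance, at a:
  At a: \Diamond \Diamond \neg q is true, \neg \Diamond s is false, so \Diamond \Diamond \neg q \to \neg \Diamond s is false.
    At a: \Diamond \Diamond \neg q requires \Diamond \neg q at some successor in {a, b, d, g}.
      \Diamond \neg q holds at a, so \Diamond \Diamond \neg q is true at a.
    At a: \Diamond s is true, so \neg \Diamond s is false.
      At a: \Diamond s requires s at some successor in {a, b, d, g}.
        s holds at b, so \Diamond s is true at a.
Satisfying worlds: {b, d, e, f}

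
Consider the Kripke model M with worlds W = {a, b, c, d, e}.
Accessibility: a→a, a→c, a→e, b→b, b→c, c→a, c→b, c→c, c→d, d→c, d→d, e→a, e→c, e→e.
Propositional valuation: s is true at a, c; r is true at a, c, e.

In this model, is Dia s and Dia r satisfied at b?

At b: Dia s is true, Dia r is true, so Dia s and Dia r is true.
  At b: Dia s requires s at some successor in {b, c}.
    s holds at c, so Dia s is true at b.
  At b: Dia r requires r at some successor in {b, c}.
    r holds at c, so Dia r is true at b.

Yes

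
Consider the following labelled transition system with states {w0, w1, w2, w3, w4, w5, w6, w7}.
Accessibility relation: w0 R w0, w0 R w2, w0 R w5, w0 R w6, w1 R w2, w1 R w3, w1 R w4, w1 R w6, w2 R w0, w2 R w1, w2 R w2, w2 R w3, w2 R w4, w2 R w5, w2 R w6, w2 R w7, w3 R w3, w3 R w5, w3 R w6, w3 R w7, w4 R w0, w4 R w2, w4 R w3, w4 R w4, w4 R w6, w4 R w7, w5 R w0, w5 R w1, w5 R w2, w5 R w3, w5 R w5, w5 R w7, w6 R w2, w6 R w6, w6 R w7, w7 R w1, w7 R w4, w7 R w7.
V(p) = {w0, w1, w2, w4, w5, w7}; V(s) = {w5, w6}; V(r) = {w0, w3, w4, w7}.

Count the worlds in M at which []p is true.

Let φ = []p. Evaluate φ at each world:
  w0 (successors {w0, w2, w5, w6}): φ is false.
  w1 (successors {w2, w3, w4, w6}): φ is false.
  w2 (successors {w0, w1, w2, w3, w4, w5, w6, w7}): φ is false.
  w3 (successors {w3, w5, w6, w7}): φ is false.
  w4 (successors {w0, w2, w3, w4, w6, w7}): φ is false.
  w5 (successors {w0, w1, w2, w3, w5, w7}): φ is false.
  w6 (successors {w2, w6, w7}): φ is false.
  w7 (successors {w1, w4, w7}): φ is true.
For instance, at w6:
  At w6: []p requires p at every successor {w2, w6, w7}.
    p fails at w6, so []p is false at w6.
Satisfying worlds: {w7}

1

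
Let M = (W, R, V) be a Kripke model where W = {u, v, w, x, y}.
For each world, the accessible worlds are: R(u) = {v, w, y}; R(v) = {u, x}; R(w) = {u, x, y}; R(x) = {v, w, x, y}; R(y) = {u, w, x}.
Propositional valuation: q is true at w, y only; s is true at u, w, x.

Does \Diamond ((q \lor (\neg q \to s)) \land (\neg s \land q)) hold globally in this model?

Let φ = \Diamond ((q \lor (\neg q \to s)) \land (\neg s \land q)). Evaluate φ at each world:
  u (successors {v, w, y}): φ is true.
  v (successors {u, x}): φ is false.
  w (successors {u, x, y}): φ is true.
  x (successors {v, w, x, y}): φ is true.
  y (successors {u, w, x}): φ is false.
Detail at v (counterexample):
  At v: \Diamond ((q \lor (\neg q \to s)) \land (\neg s \land q)) requires (q \lor (\neg q \to s)) \land (\neg s \land q) at some successor in {u, x}.
    At u: (q \lor (\neg q \to s)) \land (\neg s \land q) is false.
    At x: (q \lor (\neg q \to s)) \land (\neg s \land q) is false.
  So \Diamond ((q \lor (\neg q \to s)) \land (\neg s \land q)) is false at v.

No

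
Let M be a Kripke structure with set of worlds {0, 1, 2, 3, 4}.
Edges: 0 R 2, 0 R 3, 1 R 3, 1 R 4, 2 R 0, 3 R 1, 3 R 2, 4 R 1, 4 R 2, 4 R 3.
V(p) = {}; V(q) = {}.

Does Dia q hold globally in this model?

No

Let φ = Dia q. Evaluate φ at each world:
  0 (successors {2, 3}): φ is false.
  1 (successors {3, 4}): φ is false.
  2 (successors {0}): φ is false.
  3 (successors {1, 2}): φ is false.
  4 (successors {1, 2, 3}): φ is false.
Detail at 0 (counterexample):
  At 0: Dia q requires q at some successor in {2, 3}.
    At 2: q is false.
    At 3: q is false.
  So Dia q is false at 0.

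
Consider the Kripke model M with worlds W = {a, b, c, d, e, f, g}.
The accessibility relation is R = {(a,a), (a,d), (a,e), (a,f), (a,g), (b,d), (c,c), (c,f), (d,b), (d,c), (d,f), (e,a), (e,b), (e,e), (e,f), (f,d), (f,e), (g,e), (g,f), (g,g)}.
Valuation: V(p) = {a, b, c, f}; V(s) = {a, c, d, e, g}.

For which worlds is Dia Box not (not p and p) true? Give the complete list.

Let φ = Dia Box not (not p and p). Evaluate φ at each world:
  a (successors {a, d, e, f, g}): φ is true.
  b (successors {d}): φ is true.
  c (successors {c, f}): φ is true.
  d (successors {b, c, f}): φ is true.
  e (successors {a, b, e, f}): φ is true.
  f (successors {d, e}): φ is true.
  g (successors {e, f, g}): φ is true.
For instance, at a:
  At a: Dia Box not (not p and p) requires Box not (not p and p) at some successor in {a, d, e, f, g}.
    Box not (not p and p) holds at a, so Dia Box not (not p and p) is true at a.
      At a: Box not (not p and p) requires not (not p and p) at every successor {a, d, e, f, g}.
        At a: not (not p and p) is true.
        At d: not (not p and p) is true.
        At e: not (not p and p) is true.
        At f: not (not p and p) is true.
        At g: not (not p and p) is true.
      So Box not (not p and p) is true at a.
Satisfying worlds: {a, b, c, d, e, f, g}

a, b, c, d, e, f, g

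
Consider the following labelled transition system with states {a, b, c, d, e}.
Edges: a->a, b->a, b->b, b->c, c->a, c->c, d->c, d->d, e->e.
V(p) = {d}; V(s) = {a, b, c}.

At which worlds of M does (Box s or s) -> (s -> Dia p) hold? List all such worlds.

d, e

Recall that Box ψ holds at a world iff ψ holds at every accessible world, and Dia ψ holds iff ψ holds at some accessible world.
Let φ = (Box s or s) -> (s -> Dia p). Evaluate φ at each world:
  a (successors {a}): φ is false.
  b (successors {a, b, c}): φ is false.
  c (successors {a, c}): φ is false.
  d (successors {c, d}): φ is true.
  e (successors {e}): φ is true.
For instance, at e:
  At e: Box s or s is false, s -> Dia p is true, so (Box s or s) -> (s -> Dia p) is true.
    At e: Box s is false, s is false, so Box s or s is false.
      At e: Box s requires s at every successor {e}.
        s fails at e, so Box s is false at e.
    At e: s is false, Dia p is false, so s -> Dia p is true.
      At e: Dia p requires p at some successor in {e}.
        At e: p is false.
      So Dia p is false at e.
Satisfying worlds: {d, e}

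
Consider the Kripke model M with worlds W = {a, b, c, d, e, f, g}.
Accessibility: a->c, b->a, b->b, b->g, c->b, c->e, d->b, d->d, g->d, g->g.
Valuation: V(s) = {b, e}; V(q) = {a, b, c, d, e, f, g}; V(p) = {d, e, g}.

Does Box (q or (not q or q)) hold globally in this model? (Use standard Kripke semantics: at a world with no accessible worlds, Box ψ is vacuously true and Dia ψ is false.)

Let φ = Box (q or (not q or q)). Evaluate φ at each world:
  a (successors {c}): φ is true.
  b (successors {a, b, g}): φ is true.
  c (successors {b, e}): φ is true.
  d (successors {b, d}): φ is true.
  e (successors ∅): φ is true.
  f (successors ∅): φ is true.
  g (successors {d, g}): φ is true.
For instance, at c:
  At c: Box (q or (not q or q)) requires q or (not q or q) at every successor {b, e}.
    At b: q or (not q or q) is true.
    At e: q or (not q or q) is true.
  So Box (q or (not q or q)) is true at c.

Yes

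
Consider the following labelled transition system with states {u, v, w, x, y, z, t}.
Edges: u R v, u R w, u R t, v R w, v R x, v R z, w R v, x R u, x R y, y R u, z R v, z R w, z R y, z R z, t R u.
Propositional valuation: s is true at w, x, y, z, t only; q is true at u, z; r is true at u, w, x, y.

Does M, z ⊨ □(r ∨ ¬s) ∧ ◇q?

No

At z: □(r ∨ ¬s) is false, ◇q is true, so □(r ∨ ¬s) ∧ ◇q is false.
  At z: □(r ∨ ¬s) requires r ∨ ¬s at every successor {v, w, y, z}.
    r ∨ ¬s fails at z, so □(r ∨ ¬s) is false at z.
  At z: ◇q requires q at some successor in {v, w, y, z}.
    q holds at z, so ◇q is true at z.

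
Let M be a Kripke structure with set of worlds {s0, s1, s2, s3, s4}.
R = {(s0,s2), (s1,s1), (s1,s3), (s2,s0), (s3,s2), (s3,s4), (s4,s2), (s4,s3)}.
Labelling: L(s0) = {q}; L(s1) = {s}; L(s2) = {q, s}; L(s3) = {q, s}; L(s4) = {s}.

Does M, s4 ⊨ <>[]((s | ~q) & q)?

Recall that []ψ holds at a world iff ψ holds at every accessible world, and <>ψ holds iff ψ holds at some accessible world.
At s4: <>[]((s | ~q) & q) requires []((s | ~q) & q) at some successor in {s2, s3}.
  At s2: []((s | ~q) & q) is false.
  At s3: []((s | ~q) & q) is false.
So <>[]((s | ~q) & q) is false at s4.

No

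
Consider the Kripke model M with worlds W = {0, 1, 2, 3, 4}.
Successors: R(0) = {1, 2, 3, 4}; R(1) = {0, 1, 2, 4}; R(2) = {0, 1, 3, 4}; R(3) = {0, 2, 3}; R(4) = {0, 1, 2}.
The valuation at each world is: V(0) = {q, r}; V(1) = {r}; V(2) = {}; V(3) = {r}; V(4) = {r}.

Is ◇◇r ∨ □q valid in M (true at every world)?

Let φ = ◇◇r ∨ □q. Evaluate φ at each world:
  0 (successors {1, 2, 3, 4}): φ is true.
  1 (successors {0, 1, 2, 4}): φ is true.
  2 (successors {0, 1, 3, 4}): φ is true.
  3 (successors {0, 2, 3}): φ is true.
  4 (successors {0, 1, 2}): φ is true.
For instance, at 1:
  At 1: ◇◇r is true, □q is false, so ◇◇r ∨ □q is true.
    At 1: ◇◇r requires ◇r at some successor in {0, 1, 2, 4}.
      ◇r holds at 0, so ◇◇r is true at 1.
    At 1: □q requires q at every successor {0, 1, 2, 4}.
      q fails at 1, so □q is false at 1.

Yes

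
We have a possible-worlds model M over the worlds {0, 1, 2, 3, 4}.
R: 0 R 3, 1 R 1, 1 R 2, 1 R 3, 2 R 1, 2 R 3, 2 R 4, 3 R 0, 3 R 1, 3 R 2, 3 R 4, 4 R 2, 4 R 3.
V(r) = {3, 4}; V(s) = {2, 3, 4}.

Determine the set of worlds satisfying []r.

Let φ = []r. Evaluate φ at each world:
  0 (successors {3}): φ is true.
  1 (successors {1, 2, 3}): φ is false.
  2 (successors {1, 3, 4}): φ is false.
  3 (successors {0, 1, 2, 4}): φ is false.
  4 (successors {2, 3}): φ is false.
For instance, at 0:
  At 0: []r requires r at every successor {3}.
    At 3: r is true.
  So []r is true at 0.
Satisfying worlds: {0}

0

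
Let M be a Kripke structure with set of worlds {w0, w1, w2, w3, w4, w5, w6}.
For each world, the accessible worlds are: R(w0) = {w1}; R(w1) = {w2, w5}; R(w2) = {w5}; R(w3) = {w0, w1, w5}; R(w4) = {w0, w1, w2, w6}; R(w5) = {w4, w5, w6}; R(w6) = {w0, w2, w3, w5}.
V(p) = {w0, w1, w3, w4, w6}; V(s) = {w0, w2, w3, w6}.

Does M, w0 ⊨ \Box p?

Recall that \Box ψ holds at a world iff ψ holds at every accessible world, and \Diamond ψ holds iff ψ holds at some accessible world.
At w0: \Box p requires p at every successor {w1}.
  At w1: p is true.
So \Box p is true at w0.

Yes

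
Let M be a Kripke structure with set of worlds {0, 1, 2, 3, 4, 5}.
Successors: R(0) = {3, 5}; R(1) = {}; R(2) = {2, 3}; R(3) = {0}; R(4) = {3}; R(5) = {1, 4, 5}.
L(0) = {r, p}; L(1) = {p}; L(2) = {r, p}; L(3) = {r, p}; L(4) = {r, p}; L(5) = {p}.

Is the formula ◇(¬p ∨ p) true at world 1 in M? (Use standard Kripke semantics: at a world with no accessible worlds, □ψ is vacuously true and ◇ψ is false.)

No

Recall that ◇ψ holds at a world iff ψ holds at some accessible world.
At 1: no accessible worlds, so ◇(¬p ∨ p) is false.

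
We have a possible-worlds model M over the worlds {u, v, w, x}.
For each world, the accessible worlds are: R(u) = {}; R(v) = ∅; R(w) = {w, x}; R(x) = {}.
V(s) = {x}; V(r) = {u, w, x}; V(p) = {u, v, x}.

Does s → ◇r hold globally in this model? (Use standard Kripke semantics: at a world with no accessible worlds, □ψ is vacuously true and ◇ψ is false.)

No

Let φ = s → ◇r. Evaluate φ at each world:
  u (successors ∅): φ is true.
  v (successors ∅): φ is true.
  w (successors {w, x}): φ is true.
  x (successors ∅): φ is false.
Detail at x (counterexample):
  At x: s is true, ◇r is false, so s → ◇r is false.
    At x: no accessible worlds, so ◇r is false.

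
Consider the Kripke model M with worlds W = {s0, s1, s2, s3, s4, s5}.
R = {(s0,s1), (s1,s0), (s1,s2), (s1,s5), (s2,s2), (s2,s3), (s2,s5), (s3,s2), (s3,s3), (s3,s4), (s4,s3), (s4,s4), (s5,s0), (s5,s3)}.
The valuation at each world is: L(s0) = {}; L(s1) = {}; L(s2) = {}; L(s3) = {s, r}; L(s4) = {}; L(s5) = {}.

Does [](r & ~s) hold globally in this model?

Let φ = [](r & ~s). Evaluate φ at each world:
  s0 (successors {s1}): φ is false.
  s1 (successors {s0, s2, s5}): φ is false.
  s2 (successors {s2, s3, s5}): φ is false.
  s3 (successors {s2, s3, s4}): φ is false.
  s4 (successors {s3, s4}): φ is false.
  s5 (successors {s0, s3}): φ is false.
Detail at s0 (counterexample):
  At s0: [](r & ~s) requires r & ~s at every successor {s1}.
    r & ~s fails at s1, so [](r & ~s) is false at s0.

No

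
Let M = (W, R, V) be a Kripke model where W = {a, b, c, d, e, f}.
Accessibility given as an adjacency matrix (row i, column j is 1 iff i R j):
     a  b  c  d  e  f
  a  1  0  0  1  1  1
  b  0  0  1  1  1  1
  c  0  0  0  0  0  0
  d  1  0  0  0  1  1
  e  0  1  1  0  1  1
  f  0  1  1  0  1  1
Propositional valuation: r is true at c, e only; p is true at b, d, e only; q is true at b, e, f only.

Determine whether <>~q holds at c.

Recall that <>ψ holds at a world iff ψ holds at some accessible world.
At c: no accessible worlds, so <>~q is false.

No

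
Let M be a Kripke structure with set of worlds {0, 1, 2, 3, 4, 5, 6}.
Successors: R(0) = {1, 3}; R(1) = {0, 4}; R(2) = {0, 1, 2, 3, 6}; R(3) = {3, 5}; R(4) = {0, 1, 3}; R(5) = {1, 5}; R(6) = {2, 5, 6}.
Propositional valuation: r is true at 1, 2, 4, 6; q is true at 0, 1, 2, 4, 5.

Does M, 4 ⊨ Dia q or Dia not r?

At 4: Dia q is true, Dia not r is true, so Dia q or Dia not r is true.
  At 4: Dia q requires q at some successor in {0, 1, 3}.
    q holds at 0, so Dia q is true at 4.
  At 4: Dia not r requires not r at some successor in {0, 1, 3}.
    not r holds at 0, so Dia not r is true at 4.

Yes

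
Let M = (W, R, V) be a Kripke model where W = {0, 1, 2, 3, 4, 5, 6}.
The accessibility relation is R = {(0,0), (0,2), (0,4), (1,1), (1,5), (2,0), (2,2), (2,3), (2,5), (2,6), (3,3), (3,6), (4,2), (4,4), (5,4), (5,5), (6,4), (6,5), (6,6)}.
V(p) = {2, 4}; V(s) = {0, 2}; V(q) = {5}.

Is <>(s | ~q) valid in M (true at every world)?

Yes

Let φ = <>(s | ~q). Evaluate φ at each world:
  0 (successors {0, 2, 4}): φ is true.
  1 (successors {1, 5}): φ is true.
  2 (successors {0, 2, 3, 5, 6}): φ is true.
  3 (successors {3, 6}): φ is true.
  4 (successors {2, 4}): φ is true.
  5 (successors {4, 5}): φ is true.
  6 (successors {4, 5, 6}): φ is true.
For instance, at 0:
  At 0: <>(s | ~q) requires s | ~q at some successor in {0, 2, 4}.
    s | ~q holds at 0, so <>(s | ~q) is true at 0.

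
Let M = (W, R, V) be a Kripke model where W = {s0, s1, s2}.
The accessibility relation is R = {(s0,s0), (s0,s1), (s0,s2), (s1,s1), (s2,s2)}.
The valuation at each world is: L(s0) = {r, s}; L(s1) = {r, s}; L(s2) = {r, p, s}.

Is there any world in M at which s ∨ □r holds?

Yes

Let φ = s ∨ □r. Evaluate φ at each world:
  s0 (successors {s0, s1, s2}): φ is true.
  s1 (successors {s1}): φ is true.
  s2 (successors {s2}): φ is true.
Detail at s0 (witness):
  At s0: s is true, □r is true, so s ∨ □r is true.
    At s0: □r requires r at every successor {s0, s1, s2}.
      At s0: r is true.
      At s1: r is true.
      At s2: r is true.
    So □r is true at s0.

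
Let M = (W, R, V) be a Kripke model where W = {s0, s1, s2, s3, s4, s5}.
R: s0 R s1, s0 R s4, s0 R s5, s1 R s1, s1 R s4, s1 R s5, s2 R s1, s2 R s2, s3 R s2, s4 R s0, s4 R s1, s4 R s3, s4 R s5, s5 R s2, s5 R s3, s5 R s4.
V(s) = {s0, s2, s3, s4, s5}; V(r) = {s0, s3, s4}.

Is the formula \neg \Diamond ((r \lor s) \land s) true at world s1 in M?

At s1: \Diamond ((r \lor s) \land s) is true, so \neg \Diamond ((r \lor s) \land s) is false.
  At s1: \Diamond ((r \lor s) \land s) requires (r \lor s) \land s at some successor in {s1, s4, s5}.
    (r \lor s) \land s holds at s4, so \Diamond ((r \lor s) \land s) is true at s1.

No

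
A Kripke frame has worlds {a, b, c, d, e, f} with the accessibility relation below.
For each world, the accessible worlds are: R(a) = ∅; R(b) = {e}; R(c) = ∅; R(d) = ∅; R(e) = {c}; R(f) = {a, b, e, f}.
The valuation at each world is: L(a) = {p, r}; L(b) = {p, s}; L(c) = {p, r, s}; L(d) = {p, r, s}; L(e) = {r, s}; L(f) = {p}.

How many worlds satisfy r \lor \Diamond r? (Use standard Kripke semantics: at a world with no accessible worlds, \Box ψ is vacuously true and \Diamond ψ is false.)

6

Let φ = r \lor \Diamond r. Evaluate φ at each world:
  a (successors ∅): φ is true.
  b (successors {e}): φ is true.
  c (successors ∅): φ is true.
  d (successors ∅): φ is true.
  e (successors {c}): φ is true.
  f (successors {a, b, e, f}): φ is true.
For instance, at f:
  At f: r is false, \Diamond r is true, so r \lor \Diamond r is true.
    At f: \Diamond r requires r at some successor in {a, b, e, f}.
      r holds at a, so \Diamond r is true at f.
Satisfying worlds: {a, b, c, d, e, f}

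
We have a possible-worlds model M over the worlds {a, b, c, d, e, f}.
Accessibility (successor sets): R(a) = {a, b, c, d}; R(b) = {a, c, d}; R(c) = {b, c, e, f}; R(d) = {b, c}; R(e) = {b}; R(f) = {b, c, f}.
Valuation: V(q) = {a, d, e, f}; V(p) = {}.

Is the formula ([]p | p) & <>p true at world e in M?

No

At e: []p | p is false, <>p is false, so ([]p | p) & <>p is false.
  At e: []p is false, p is false, so []p | p is false.
    At e: []p requires p at every successor {b}.
      p fails at b, so []p is false at e.
  At e: <>p requires p at some successor in {b}.
    At b: p is false.
  So <>p is false at e.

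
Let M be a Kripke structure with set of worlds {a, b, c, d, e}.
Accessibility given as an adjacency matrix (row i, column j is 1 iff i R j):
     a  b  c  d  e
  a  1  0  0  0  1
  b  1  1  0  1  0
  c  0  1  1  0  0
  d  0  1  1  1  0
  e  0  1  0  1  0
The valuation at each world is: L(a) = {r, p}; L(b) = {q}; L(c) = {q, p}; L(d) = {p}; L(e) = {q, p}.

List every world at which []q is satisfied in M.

Recall that []ψ holds at a world iff ψ holds at every accessible world, and <>ψ holds iff ψ holds at some accessible world.
Let φ = []q. Evaluate φ at each world:
  a (successors {a, e}): φ is false.
  b (successors {a, b, d}): φ is false.
  c (successors {b, c}): φ is true.
  d (successors {b, c, d}): φ is false.
  e (successors {b, d}): φ is false.
For instance, at b:
  At b: []q requires q at every successor {a, b, d}.
    q fails at a, so []q is false at b.
Satisfying worlds: {c}

c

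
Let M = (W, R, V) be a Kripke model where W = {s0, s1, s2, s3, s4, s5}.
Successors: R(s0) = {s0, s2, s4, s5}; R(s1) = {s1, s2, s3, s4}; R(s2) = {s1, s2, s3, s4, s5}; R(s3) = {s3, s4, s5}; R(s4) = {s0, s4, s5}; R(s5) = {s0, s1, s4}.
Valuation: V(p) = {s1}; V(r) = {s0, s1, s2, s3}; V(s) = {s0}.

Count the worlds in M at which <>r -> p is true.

1

Recall that <>ψ holds at a world iff ψ holds at some accessible world.
Let φ = <>r -> p. Evaluate φ at each world:
  s0 (successors {s0, s2, s4, s5}): φ is false.
  s1 (successors {s1, s2, s3, s4}): φ is true.
  s2 (successors {s1, s2, s3, s4, s5}): φ is false.
  s3 (successors {s3, s4, s5}): φ is false.
  s4 (successors {s0, s4, s5}): φ is false.
  s5 (successors {s0, s1, s4}): φ is false.
For instance, at s4:
  At s4: <>r is true, p is false, so <>r -> p is false.
    At s4: <>r requires r at some successor in {s0, s4, s5}.
      r holds at s0, so <>r is true at s4.
Satisfying worlds: {s1}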